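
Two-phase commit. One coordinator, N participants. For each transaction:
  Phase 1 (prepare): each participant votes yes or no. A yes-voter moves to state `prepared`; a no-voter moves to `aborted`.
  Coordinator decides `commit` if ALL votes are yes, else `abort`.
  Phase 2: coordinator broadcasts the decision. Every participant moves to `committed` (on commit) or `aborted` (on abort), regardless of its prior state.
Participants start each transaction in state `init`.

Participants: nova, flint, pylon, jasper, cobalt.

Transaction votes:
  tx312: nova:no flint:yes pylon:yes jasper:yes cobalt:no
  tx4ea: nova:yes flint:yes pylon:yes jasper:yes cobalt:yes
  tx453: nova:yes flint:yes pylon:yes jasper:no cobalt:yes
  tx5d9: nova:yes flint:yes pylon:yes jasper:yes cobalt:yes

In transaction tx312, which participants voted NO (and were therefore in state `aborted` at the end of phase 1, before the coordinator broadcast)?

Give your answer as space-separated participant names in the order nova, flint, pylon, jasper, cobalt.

Txn tx312 phase 1: nova no -> aborted; flint yes -> prepared; pylon yes -> prepared; jasper yes -> prepared; cobalt no -> aborted

Answer: nova cobalt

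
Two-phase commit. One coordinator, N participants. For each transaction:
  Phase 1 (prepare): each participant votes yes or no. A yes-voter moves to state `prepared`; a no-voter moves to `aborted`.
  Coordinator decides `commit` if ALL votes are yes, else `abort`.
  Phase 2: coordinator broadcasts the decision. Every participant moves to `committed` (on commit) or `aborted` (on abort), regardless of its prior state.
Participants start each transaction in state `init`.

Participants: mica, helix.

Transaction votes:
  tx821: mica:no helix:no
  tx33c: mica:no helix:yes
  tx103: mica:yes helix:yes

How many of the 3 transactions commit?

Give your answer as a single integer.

tx821: no from mica, helix -> abort (commits=0)
tx33c: no from mica -> abort (commits=0)
tx103: all yes -> commit (commits=1)

Answer: 1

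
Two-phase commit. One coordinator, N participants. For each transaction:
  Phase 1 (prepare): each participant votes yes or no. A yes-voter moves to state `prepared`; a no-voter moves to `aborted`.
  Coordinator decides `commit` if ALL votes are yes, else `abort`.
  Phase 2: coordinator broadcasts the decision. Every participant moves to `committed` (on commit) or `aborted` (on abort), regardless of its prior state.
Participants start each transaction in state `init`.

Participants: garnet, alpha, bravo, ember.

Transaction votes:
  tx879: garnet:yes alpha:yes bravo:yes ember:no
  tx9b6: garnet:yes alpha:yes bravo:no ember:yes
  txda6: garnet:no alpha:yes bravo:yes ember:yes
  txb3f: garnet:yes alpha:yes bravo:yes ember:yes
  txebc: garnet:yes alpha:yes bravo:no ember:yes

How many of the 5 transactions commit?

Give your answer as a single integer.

tx879: no from ember -> abort (commits=0)
tx9b6: no from bravo -> abort (commits=0)
txda6: no from garnet -> abort (commits=0)
txb3f: all yes -> commit (commits=1)
txebc: no from bravo -> abort (commits=1)

Answer: 1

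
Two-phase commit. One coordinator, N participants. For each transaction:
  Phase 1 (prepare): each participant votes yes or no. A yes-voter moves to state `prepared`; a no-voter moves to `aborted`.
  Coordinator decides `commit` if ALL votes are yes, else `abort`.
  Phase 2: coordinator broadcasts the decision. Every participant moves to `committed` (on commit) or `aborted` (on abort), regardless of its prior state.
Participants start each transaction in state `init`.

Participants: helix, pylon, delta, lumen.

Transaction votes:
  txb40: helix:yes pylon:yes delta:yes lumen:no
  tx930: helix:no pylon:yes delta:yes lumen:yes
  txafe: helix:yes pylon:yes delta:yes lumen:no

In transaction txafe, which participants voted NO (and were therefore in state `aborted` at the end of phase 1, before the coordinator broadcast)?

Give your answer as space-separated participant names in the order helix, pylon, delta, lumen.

Txn txafe phase 1: helix yes -> prepared; pylon yes -> prepared; delta yes -> prepared; lumen no -> aborted

Answer: lumen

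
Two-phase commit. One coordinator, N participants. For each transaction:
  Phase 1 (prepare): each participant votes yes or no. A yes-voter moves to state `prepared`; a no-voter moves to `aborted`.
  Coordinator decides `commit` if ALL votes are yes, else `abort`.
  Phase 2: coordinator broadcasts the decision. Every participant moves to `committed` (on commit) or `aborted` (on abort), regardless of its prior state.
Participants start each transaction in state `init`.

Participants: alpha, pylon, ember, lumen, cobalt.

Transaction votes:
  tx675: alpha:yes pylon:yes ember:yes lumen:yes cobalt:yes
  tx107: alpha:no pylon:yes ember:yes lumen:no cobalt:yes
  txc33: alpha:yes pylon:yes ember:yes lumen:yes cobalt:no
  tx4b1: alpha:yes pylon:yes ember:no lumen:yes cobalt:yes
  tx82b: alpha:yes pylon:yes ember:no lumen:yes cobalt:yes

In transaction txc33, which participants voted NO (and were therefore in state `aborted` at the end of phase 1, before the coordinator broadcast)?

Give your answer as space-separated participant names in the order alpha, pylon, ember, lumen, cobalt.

Txn txc33 phase 1: alpha yes -> prepared; pylon yes -> prepared; ember yes -> prepared; lumen yes -> prepared; cobalt no -> aborted

Answer: cobalt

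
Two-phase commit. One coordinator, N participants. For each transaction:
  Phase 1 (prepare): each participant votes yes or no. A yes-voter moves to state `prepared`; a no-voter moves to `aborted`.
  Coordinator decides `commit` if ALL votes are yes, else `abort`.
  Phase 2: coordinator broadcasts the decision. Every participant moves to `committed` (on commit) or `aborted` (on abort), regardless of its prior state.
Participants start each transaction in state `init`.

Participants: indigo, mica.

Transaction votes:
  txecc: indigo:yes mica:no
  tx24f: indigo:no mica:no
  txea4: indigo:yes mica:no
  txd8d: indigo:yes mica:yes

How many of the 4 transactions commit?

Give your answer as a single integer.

txecc: no from mica -> abort (commits=0)
tx24f: no from indigo, mica -> abort (commits=0)
txea4: no from mica -> abort (commits=0)
txd8d: all yes -> commit (commits=1)

Answer: 1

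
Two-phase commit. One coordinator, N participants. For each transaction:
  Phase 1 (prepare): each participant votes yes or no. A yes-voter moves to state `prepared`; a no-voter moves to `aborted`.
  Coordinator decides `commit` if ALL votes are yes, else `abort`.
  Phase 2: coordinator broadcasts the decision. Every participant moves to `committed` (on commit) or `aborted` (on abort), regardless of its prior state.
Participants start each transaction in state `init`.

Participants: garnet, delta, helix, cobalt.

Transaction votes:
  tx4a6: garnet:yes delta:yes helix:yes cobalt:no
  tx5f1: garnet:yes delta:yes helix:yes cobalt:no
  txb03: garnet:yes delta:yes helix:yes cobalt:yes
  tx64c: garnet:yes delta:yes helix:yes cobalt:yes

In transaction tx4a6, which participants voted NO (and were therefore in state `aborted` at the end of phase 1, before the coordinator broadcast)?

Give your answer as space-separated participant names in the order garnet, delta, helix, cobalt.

Txn tx4a6 phase 1: garnet yes -> prepared; delta yes -> prepared; helix yes -> prepared; cobalt no -> aborted

Answer: cobalt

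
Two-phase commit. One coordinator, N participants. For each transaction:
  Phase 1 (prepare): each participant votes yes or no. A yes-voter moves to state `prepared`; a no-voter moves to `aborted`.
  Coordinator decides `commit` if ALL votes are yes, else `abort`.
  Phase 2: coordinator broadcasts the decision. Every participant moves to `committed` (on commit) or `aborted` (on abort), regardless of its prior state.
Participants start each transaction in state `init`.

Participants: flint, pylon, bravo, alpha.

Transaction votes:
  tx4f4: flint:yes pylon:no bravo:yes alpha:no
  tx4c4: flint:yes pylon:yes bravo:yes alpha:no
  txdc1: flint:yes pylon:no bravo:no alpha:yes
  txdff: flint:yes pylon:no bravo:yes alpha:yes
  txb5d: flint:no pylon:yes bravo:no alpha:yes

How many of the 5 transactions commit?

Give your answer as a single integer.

tx4f4: no from pylon, alpha -> abort (commits=0)
tx4c4: no from alpha -> abort (commits=0)
txdc1: no from pylon, bravo -> abort (commits=0)
txdff: no from pylon -> abort (commits=0)
txb5d: no from flint, bravo -> abort (commits=0)

Answer: 0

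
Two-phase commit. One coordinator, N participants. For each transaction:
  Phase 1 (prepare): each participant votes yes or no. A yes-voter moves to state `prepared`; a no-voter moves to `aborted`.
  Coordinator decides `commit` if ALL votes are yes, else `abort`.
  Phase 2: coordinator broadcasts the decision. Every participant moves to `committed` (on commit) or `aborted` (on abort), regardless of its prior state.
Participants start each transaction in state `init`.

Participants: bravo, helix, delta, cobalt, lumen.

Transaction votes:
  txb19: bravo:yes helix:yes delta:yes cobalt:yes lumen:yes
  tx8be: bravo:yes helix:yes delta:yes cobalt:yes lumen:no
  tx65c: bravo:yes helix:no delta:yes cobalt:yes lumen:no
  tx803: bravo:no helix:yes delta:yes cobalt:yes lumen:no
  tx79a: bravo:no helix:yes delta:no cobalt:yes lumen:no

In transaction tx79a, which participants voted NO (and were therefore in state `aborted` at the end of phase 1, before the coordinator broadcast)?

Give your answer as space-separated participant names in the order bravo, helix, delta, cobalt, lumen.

Txn tx79a phase 1: bravo no -> aborted; helix yes -> prepared; delta no -> aborted; cobalt yes -> prepared; lumen no -> aborted

Answer: bravo delta lumen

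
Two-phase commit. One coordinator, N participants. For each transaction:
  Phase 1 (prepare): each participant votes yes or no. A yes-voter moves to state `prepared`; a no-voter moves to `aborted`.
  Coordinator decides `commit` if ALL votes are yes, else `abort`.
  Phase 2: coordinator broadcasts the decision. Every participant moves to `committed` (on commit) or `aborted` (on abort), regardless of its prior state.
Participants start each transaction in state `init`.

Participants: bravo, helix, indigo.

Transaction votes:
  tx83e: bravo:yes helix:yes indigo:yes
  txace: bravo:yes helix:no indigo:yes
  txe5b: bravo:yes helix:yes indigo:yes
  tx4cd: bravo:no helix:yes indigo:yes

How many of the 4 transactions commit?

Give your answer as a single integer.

tx83e: all yes -> commit (commits=1)
txace: no from helix -> abort (commits=1)
txe5b: all yes -> commit (commits=2)
tx4cd: no from bravo -> abort (commits=2)

Answer: 2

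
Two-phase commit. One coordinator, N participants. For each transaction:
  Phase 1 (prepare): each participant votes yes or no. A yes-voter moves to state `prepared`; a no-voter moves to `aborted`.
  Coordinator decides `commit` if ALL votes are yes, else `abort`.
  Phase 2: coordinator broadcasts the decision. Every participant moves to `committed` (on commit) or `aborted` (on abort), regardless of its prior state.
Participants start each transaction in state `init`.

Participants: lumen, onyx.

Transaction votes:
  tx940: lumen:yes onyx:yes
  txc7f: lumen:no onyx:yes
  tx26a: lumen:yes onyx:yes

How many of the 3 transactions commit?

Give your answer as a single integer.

tx940: all yes -> commit (commits=1)
txc7f: no from lumen -> abort (commits=1)
tx26a: all yes -> commit (commits=2)

Answer: 2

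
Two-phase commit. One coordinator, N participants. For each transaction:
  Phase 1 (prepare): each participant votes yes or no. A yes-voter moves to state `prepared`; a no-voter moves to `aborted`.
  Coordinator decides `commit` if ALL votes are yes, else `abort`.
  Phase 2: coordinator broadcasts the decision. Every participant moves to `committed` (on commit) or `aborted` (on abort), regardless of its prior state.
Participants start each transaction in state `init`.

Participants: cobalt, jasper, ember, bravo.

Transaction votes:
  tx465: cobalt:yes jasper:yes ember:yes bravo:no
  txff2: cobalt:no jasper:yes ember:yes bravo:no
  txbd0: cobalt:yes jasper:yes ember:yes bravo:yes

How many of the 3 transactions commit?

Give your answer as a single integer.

tx465: no from bravo -> abort (commits=0)
txff2: no from cobalt, bravo -> abort (commits=0)
txbd0: all yes -> commit (commits=1)

Answer: 1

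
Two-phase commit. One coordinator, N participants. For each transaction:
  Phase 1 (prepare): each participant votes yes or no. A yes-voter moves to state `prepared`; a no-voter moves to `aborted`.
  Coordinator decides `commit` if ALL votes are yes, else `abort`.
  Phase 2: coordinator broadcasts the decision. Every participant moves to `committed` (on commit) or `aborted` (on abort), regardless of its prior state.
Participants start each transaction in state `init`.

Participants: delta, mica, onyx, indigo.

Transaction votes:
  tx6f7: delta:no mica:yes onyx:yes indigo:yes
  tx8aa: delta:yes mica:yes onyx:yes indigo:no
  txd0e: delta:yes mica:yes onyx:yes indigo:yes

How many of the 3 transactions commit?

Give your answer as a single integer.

Answer: 1

Derivation:
tx6f7: no from delta -> abort (commits=0)
tx8aa: no from indigo -> abort (commits=0)
txd0e: all yes -> commit (commits=1)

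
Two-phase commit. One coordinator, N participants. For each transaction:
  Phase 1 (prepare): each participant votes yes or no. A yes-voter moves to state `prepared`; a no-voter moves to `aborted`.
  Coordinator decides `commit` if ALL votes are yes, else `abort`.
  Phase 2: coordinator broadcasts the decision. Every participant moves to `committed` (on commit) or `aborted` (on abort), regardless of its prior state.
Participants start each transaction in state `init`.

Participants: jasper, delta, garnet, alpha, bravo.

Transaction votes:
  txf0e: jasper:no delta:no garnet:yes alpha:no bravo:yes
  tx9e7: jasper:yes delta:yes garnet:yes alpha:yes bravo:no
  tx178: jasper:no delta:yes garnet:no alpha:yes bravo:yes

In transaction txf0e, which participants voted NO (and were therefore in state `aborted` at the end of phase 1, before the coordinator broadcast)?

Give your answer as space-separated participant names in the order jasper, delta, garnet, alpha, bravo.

Txn txf0e phase 1: jasper no -> aborted; delta no -> aborted; garnet yes -> prepared; alpha no -> aborted; bravo yes -> prepared

Answer: jasper delta alpha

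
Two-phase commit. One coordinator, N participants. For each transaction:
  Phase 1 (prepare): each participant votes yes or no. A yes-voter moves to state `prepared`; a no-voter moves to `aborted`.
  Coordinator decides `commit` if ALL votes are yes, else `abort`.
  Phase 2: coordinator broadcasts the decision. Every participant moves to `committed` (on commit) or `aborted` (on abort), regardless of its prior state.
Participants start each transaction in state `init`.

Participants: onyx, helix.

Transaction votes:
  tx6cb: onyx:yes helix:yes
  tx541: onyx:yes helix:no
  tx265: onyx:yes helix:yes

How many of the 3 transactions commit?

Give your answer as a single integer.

tx6cb: all yes -> commit (commits=1)
tx541: no from helix -> abort (commits=1)
tx265: all yes -> commit (commits=2)

Answer: 2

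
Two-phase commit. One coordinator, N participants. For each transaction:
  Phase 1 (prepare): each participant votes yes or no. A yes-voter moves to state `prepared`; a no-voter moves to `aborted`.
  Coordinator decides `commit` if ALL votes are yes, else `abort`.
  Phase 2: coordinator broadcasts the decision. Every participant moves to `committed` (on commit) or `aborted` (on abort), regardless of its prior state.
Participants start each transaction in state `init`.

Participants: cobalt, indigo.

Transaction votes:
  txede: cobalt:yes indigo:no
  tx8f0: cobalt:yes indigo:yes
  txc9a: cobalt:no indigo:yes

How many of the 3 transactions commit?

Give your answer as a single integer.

Answer: 1

Derivation:
txede: no from indigo -> abort (commits=0)
tx8f0: all yes -> commit (commits=1)
txc9a: no from cobalt -> abort (commits=1)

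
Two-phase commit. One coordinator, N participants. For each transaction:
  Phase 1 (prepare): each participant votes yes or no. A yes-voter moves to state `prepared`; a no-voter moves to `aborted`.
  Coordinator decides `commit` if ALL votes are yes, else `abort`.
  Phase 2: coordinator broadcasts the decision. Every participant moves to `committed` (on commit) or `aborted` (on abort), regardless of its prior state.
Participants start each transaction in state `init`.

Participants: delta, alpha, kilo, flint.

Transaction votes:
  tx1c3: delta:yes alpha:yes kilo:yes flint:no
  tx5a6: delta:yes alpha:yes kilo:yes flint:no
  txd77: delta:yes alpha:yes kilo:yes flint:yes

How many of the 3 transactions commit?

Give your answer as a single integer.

tx1c3: no from flint -> abort (commits=0)
tx5a6: no from flint -> abort (commits=0)
txd77: all yes -> commit (commits=1)

Answer: 1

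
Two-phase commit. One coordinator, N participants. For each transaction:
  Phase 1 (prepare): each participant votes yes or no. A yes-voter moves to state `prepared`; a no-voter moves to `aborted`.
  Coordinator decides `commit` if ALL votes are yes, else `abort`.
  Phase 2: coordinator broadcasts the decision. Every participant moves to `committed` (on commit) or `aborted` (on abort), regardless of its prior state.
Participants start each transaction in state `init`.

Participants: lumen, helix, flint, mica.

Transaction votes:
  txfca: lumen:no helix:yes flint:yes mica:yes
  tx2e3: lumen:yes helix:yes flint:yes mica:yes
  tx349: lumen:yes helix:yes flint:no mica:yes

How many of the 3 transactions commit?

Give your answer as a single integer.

Answer: 1

Derivation:
txfca: no from lumen -> abort (commits=0)
tx2e3: all yes -> commit (commits=1)
tx349: no from flint -> abort (commits=1)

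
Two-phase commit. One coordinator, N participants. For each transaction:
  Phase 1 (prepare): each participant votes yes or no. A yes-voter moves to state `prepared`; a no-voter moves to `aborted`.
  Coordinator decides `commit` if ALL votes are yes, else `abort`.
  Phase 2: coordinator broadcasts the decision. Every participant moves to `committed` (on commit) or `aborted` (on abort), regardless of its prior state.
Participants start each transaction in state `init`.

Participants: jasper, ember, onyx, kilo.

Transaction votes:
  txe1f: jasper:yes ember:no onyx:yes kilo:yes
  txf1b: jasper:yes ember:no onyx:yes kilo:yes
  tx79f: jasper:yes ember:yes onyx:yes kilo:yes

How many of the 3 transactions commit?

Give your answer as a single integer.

txe1f: no from ember -> abort (commits=0)
txf1b: no from ember -> abort (commits=0)
tx79f: all yes -> commit (commits=1)

Answer: 1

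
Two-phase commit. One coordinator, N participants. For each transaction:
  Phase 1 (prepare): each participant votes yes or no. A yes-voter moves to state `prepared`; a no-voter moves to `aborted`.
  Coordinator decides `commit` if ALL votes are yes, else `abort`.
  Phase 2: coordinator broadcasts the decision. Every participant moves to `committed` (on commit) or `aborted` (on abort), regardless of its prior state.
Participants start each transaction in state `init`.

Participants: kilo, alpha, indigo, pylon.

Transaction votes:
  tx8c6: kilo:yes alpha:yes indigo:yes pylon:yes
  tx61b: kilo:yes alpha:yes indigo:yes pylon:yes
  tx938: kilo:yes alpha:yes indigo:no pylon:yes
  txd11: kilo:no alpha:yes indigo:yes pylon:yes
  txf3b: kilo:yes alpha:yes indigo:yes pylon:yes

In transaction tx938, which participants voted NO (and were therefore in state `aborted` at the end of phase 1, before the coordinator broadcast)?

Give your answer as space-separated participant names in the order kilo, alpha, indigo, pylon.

Txn tx938 phase 1: kilo yes -> prepared; alpha yes -> prepared; indigo no -> aborted; pylon yes -> prepared

Answer: indigo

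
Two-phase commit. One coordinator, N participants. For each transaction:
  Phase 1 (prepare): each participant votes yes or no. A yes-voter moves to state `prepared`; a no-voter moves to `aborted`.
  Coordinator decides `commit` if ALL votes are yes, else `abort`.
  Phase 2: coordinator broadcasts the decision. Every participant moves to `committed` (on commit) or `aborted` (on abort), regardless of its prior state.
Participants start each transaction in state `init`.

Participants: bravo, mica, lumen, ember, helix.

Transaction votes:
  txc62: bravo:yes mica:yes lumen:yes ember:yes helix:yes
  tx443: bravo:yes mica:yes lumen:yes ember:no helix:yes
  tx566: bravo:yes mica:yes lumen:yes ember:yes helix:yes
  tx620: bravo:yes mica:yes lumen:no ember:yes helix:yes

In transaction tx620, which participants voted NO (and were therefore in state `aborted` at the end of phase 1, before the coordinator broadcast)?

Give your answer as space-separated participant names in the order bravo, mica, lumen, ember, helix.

Txn tx620 phase 1: bravo yes -> prepared; mica yes -> prepared; lumen no -> aborted; ember yes -> prepared; helix yes -> prepared

Answer: lumen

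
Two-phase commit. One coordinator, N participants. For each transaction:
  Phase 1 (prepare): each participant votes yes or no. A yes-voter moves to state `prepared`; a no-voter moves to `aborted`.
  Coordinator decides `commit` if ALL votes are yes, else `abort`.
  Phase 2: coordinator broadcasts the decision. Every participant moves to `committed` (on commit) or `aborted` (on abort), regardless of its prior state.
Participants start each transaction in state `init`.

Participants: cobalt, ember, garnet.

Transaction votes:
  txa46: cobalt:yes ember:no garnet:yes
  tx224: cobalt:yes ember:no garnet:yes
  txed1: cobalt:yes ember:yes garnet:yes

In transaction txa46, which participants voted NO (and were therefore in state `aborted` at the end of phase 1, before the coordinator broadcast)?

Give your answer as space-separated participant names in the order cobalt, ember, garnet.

Answer: ember

Derivation:
Txn txa46 phase 1: cobalt yes -> prepared; ember no -> aborted; garnet yes -> prepared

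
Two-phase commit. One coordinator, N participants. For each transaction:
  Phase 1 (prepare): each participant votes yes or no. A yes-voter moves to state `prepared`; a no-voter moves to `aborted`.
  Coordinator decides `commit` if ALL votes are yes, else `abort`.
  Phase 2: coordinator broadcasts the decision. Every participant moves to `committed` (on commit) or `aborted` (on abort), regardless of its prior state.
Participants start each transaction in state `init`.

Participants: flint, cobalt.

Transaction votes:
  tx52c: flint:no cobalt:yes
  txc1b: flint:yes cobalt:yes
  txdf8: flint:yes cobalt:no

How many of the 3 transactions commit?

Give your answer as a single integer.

tx52c: no from flint -> abort (commits=0)
txc1b: all yes -> commit (commits=1)
txdf8: no from cobalt -> abort (commits=1)

Answer: 1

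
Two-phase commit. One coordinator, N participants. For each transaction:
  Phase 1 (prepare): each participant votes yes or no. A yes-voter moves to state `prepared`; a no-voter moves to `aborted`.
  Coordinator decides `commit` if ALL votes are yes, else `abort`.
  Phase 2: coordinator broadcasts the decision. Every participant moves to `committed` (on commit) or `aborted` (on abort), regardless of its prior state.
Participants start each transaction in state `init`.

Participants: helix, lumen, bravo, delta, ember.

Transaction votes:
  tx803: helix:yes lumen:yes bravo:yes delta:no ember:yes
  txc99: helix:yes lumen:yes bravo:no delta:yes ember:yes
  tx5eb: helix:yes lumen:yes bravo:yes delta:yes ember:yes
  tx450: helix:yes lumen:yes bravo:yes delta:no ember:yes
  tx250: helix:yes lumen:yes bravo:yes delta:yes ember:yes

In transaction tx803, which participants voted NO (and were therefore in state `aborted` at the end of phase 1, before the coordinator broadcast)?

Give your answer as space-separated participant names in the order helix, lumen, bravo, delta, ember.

Txn tx803 phase 1: helix yes -> prepared; lumen yes -> prepared; bravo yes -> prepared; delta no -> aborted; ember yes -> prepared

Answer: delta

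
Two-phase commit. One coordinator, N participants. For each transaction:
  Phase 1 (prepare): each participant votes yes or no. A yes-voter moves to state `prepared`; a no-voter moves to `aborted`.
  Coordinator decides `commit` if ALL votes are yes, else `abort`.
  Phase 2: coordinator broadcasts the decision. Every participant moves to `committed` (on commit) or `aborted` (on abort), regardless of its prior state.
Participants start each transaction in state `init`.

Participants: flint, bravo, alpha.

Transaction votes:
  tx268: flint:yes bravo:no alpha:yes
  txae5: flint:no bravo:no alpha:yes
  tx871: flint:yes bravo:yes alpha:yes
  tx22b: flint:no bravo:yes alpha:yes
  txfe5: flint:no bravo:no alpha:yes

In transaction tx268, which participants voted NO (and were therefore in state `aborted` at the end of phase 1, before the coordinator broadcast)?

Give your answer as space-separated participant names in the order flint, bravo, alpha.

Answer: bravo

Derivation:
Txn tx268 phase 1: flint yes -> prepared; bravo no -> aborted; alpha yes -> prepared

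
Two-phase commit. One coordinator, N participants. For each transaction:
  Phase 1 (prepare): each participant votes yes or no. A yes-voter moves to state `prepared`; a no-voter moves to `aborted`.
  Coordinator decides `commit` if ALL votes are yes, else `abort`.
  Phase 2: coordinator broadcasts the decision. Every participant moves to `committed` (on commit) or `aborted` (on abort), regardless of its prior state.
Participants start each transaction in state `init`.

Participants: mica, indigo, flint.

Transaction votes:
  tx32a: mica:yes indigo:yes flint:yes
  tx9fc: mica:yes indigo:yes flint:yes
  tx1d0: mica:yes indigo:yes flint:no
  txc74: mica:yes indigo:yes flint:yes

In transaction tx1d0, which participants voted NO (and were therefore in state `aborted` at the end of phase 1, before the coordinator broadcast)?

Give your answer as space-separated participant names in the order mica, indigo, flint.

Answer: flint

Derivation:
Txn tx1d0 phase 1: mica yes -> prepared; indigo yes -> prepared; flint no -> aborted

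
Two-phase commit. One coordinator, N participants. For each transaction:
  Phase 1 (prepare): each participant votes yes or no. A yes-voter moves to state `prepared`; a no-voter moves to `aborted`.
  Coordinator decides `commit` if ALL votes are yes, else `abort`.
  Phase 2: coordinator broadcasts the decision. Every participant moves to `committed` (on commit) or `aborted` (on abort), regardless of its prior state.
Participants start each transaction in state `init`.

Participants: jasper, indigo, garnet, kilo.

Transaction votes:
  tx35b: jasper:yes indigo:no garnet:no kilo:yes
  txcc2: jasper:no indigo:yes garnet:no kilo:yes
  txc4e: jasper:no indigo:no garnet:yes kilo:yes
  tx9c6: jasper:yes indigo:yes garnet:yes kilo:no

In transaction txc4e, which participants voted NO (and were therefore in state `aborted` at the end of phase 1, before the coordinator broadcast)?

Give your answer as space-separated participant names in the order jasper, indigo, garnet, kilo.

Txn txc4e phase 1: jasper no -> aborted; indigo no -> aborted; garnet yes -> prepared; kilo yes -> prepared

Answer: jasper indigo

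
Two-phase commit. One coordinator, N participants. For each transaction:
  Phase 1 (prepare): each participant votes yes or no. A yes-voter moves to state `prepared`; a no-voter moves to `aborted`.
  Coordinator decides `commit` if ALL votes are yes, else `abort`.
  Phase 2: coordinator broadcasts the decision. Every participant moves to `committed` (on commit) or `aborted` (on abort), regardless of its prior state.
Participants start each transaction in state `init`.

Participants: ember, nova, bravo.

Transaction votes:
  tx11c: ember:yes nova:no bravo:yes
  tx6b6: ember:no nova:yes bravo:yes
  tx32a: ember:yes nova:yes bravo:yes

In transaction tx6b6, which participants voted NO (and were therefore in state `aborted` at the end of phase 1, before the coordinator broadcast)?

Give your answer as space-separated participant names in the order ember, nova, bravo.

Answer: ember

Derivation:
Txn tx6b6 phase 1: ember no -> aborted; nova yes -> prepared; bravo yes -> prepared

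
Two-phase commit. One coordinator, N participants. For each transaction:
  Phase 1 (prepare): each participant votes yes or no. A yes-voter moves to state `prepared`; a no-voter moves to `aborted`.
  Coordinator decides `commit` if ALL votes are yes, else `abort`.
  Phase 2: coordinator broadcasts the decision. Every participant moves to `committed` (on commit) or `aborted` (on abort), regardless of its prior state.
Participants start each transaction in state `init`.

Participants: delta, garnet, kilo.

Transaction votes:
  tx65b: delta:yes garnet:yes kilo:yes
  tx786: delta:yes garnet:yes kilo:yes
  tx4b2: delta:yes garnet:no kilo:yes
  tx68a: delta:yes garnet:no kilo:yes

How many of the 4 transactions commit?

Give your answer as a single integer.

tx65b: all yes -> commit (commits=1)
tx786: all yes -> commit (commits=2)
tx4b2: no from garnet -> abort (commits=2)
tx68a: no from garnet -> abort (commits=2)

Answer: 2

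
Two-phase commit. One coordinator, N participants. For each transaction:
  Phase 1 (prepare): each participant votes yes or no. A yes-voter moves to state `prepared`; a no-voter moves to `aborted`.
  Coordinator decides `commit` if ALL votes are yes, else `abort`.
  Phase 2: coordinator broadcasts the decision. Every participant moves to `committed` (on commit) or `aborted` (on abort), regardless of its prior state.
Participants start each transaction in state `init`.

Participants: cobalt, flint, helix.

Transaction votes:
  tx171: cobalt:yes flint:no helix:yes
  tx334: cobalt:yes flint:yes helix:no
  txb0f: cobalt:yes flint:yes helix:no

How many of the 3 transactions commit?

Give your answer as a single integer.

tx171: no from flint -> abort (commits=0)
tx334: no from helix -> abort (commits=0)
txb0f: no from helix -> abort (commits=0)

Answer: 0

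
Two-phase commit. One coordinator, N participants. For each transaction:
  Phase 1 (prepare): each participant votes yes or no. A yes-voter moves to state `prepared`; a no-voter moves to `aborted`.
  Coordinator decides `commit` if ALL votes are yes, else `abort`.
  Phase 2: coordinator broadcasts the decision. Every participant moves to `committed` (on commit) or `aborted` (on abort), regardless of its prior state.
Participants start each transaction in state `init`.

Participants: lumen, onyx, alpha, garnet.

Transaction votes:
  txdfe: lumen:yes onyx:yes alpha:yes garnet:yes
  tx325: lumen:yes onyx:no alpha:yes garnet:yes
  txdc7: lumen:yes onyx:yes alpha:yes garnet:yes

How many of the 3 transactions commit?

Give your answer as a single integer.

txdfe: all yes -> commit (commits=1)
tx325: no from onyx -> abort (commits=1)
txdc7: all yes -> commit (commits=2)

Answer: 2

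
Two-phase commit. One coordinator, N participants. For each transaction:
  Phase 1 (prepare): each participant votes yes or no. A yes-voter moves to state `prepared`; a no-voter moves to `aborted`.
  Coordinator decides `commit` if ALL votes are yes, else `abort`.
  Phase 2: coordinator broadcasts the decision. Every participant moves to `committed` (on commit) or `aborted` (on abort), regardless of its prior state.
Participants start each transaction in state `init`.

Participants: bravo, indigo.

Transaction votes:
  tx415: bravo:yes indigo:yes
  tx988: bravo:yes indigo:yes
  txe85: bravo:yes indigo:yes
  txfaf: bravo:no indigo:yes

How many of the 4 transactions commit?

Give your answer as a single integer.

Answer: 3

Derivation:
tx415: all yes -> commit (commits=1)
tx988: all yes -> commit (commits=2)
txe85: all yes -> commit (commits=3)
txfaf: no from bravo -> abort (commits=3)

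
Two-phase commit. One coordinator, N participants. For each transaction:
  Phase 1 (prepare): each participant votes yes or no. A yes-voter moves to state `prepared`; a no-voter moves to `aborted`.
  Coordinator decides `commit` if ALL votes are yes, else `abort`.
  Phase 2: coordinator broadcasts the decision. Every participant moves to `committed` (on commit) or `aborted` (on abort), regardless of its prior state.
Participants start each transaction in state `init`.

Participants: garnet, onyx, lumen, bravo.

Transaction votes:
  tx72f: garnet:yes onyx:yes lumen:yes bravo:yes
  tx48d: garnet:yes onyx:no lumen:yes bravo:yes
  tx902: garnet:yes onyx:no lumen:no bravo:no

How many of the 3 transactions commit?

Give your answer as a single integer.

tx72f: all yes -> commit (commits=1)
tx48d: no from onyx -> abort (commits=1)
tx902: no from onyx, lumen, bravo -> abort (commits=1)

Answer: 1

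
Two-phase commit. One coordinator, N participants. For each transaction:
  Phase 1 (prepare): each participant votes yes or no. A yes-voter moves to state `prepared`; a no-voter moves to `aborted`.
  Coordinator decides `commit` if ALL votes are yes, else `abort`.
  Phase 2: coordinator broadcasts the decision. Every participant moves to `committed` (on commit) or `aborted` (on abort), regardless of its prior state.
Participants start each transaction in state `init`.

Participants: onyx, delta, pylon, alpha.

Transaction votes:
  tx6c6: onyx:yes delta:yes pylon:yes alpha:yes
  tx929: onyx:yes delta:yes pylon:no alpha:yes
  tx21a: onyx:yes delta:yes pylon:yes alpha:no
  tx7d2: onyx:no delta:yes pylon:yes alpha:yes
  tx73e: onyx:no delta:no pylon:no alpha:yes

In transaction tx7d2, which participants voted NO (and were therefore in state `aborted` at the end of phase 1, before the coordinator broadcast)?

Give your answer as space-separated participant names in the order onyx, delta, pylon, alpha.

Txn tx7d2 phase 1: onyx no -> aborted; delta yes -> prepared; pylon yes -> prepared; alpha yes -> prepared

Answer: onyx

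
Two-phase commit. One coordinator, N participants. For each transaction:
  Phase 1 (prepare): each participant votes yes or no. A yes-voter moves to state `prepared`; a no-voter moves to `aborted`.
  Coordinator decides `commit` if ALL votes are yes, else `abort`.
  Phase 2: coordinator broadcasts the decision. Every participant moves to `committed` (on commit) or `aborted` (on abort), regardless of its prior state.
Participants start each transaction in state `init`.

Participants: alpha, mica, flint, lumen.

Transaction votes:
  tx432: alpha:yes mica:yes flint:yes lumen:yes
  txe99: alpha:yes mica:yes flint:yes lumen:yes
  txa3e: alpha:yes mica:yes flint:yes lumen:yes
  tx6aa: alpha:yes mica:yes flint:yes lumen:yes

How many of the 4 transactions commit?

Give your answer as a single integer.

tx432: all yes -> commit (commits=1)
txe99: all yes -> commit (commits=2)
txa3e: all yes -> commit (commits=3)
tx6aa: all yes -> commit (commits=4)

Answer: 4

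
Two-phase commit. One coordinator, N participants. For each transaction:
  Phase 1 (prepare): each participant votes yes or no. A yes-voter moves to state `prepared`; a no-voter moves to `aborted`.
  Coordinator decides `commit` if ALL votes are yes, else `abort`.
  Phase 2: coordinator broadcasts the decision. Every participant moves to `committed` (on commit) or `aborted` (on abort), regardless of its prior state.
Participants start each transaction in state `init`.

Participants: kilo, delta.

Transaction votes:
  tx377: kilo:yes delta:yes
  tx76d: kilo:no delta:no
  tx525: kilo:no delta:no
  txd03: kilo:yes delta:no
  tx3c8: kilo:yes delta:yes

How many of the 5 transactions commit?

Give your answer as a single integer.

Answer: 2

Derivation:
tx377: all yes -> commit (commits=1)
tx76d: no from kilo, delta -> abort (commits=1)
tx525: no from kilo, delta -> abort (commits=1)
txd03: no from delta -> abort (commits=1)
tx3c8: all yes -> commit (commits=2)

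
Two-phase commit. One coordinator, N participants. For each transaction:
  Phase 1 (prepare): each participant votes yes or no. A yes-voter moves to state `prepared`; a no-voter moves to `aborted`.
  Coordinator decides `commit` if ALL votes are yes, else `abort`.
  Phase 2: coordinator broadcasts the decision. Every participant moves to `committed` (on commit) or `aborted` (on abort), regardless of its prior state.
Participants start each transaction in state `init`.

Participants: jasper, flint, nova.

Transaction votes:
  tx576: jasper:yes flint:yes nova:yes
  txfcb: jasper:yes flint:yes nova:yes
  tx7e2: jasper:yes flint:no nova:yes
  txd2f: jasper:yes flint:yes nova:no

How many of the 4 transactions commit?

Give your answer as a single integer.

tx576: all yes -> commit (commits=1)
txfcb: all yes -> commit (commits=2)
tx7e2: no from flint -> abort (commits=2)
txd2f: no from nova -> abort (commits=2)

Answer: 2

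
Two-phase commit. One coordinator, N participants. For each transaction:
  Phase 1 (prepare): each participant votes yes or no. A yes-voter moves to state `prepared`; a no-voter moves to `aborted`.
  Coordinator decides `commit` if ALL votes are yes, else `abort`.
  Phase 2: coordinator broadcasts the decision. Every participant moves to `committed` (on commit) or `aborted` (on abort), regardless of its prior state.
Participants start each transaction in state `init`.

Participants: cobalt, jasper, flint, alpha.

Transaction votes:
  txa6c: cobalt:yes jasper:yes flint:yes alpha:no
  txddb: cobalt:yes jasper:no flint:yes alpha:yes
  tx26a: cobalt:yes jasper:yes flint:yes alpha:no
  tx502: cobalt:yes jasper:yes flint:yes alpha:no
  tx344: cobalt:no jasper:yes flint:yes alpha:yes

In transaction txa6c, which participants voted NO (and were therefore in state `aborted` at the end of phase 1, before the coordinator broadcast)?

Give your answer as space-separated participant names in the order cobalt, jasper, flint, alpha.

Answer: alpha

Derivation:
Txn txa6c phase 1: cobalt yes -> prepared; jasper yes -> prepared; flint yes -> prepared; alpha no -> aborted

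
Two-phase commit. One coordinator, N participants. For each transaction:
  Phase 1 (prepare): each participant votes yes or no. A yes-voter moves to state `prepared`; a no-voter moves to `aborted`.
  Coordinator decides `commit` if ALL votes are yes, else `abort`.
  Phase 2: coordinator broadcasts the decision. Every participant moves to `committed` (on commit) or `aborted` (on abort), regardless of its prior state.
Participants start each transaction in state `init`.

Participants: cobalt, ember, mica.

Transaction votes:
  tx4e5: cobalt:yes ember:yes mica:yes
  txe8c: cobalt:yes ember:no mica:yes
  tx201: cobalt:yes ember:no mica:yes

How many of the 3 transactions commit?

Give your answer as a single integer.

Answer: 1

Derivation:
tx4e5: all yes -> commit (commits=1)
txe8c: no from ember -> abort (commits=1)
tx201: no from ember -> abort (commits=1)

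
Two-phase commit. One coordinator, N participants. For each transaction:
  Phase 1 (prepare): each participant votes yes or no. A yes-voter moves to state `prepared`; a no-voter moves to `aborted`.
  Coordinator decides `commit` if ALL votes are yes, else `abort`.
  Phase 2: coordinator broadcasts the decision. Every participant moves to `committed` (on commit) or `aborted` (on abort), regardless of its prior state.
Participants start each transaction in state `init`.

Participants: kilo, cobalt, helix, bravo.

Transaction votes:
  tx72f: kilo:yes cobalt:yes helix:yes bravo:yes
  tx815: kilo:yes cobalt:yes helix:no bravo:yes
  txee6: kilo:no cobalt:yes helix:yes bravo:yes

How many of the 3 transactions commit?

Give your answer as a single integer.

Answer: 1

Derivation:
tx72f: all yes -> commit (commits=1)
tx815: no from helix -> abort (commits=1)
txee6: no from kilo -> abort (commits=1)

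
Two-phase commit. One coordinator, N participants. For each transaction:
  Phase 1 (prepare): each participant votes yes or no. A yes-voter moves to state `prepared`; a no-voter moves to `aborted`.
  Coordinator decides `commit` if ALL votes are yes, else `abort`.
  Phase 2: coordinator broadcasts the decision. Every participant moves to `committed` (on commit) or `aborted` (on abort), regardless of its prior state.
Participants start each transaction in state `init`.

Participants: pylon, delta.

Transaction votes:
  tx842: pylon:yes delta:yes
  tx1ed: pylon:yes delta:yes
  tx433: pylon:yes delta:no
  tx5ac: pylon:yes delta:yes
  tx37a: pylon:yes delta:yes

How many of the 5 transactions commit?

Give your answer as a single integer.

tx842: all yes -> commit (commits=1)
tx1ed: all yes -> commit (commits=2)
tx433: no from delta -> abort (commits=2)
tx5ac: all yes -> commit (commits=3)
tx37a: all yes -> commit (commits=4)

Answer: 4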